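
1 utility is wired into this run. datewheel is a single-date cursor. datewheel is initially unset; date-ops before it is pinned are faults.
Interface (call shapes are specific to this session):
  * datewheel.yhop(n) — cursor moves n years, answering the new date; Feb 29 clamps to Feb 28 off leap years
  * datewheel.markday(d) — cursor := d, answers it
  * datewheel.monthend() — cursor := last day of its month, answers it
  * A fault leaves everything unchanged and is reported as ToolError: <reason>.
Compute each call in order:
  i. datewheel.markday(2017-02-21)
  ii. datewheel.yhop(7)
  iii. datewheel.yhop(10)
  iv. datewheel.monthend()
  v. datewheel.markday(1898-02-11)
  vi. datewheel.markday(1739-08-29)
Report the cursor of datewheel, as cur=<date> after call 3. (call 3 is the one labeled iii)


Answer: cur=2034-02-21

Derivation:
CALL markday[d→2017-02-21]
RET  2017-02-21
CALL yhop[n→7]
RET  2024-02-21
CALL yhop[n→10]
RET  2034-02-21
CALL monthend[]
RET  2034-02-28
CALL markday[d→1898-02-11]
RET  1898-02-11
CALL markday[d→1739-08-29]
RET  1739-08-29


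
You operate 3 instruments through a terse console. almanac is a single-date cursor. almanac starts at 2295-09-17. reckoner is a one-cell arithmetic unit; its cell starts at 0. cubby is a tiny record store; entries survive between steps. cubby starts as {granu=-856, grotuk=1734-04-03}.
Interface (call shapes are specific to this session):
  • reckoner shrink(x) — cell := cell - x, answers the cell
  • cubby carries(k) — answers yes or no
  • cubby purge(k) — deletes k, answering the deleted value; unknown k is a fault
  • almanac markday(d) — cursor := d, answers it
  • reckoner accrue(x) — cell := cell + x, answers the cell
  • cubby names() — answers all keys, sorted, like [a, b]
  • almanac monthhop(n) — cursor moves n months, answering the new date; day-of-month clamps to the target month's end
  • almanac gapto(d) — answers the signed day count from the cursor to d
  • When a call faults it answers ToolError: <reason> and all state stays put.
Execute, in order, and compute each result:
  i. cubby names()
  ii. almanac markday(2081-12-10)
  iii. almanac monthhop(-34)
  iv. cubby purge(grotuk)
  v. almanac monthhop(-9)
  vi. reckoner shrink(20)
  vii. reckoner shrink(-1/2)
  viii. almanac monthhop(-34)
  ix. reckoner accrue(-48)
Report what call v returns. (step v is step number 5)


→ cubby names()
← [granu, grotuk]
→ almanac markday(d='2081-12-10')
← 2081-12-10
→ almanac monthhop(n='-34')
← 2079-02-10
→ cubby purge(k='grotuk')
← 1734-04-03
→ almanac monthhop(n='-9')
← 2078-05-10
→ reckoner shrink(x='20')
← -20
→ reckoner shrink(x='-1/2')
← -39/2
→ almanac monthhop(n='-34')
← 2075-07-10
→ reckoner accrue(x='-48')
← -135/2

Answer: 2078-05-10


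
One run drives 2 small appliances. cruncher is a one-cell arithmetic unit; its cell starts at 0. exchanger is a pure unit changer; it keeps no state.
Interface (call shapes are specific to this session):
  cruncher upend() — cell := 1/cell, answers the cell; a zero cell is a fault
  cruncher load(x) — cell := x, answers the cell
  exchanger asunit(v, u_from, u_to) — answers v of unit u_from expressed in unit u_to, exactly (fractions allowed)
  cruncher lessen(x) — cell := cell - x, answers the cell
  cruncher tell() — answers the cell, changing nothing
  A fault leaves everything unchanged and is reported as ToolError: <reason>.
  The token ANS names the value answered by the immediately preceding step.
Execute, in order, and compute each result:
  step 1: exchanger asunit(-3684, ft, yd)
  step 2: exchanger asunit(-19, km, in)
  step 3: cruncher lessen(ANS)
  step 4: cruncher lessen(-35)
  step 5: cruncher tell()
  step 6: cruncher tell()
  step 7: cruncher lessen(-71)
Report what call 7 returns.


Answer: 95013462/127

Derivation:
>>> exchanger asunit v='-3684' u_from='ft' u_to='yd'
  -1228
>>> exchanger asunit v='-19' u_from='km' u_to='in'
  -95000000/127
>>> cruncher lessen x='ANS'
  95000000/127
>>> cruncher lessen x='-35'
  95004445/127
>>> cruncher tell
  95004445/127
>>> cruncher tell
  95004445/127
>>> cruncher lessen x='-71'
  95013462/127


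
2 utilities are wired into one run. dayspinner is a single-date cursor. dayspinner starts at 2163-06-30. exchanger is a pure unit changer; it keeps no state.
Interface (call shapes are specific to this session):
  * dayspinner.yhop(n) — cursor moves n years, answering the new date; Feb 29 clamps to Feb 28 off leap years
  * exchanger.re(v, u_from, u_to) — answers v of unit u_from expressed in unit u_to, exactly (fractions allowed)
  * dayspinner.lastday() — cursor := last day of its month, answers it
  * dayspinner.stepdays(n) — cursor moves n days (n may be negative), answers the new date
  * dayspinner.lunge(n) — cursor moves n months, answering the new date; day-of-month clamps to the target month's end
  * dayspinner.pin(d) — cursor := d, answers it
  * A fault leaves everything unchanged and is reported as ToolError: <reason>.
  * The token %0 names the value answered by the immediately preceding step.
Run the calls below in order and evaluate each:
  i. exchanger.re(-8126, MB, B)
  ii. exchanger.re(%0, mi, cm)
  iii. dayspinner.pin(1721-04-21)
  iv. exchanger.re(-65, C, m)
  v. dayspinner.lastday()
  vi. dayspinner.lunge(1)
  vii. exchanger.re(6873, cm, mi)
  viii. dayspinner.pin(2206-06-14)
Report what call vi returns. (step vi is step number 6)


Do: re[-8126; MB; B]
See: -8126000000
Do: re[%0; mi; cm]
See: -1307752934400000
Do: pin[1721-04-21]
See: 1721-04-21
Do: re[-65; C; m]
See: ToolError: incompatible units
Do: lastday[]
See: 1721-04-30
Do: lunge[1]
See: 1721-05-30
Do: re[6873; cm; mi]
See: 11455/268224
Do: pin[2206-06-14]
See: 2206-06-14

Answer: 1721-05-30


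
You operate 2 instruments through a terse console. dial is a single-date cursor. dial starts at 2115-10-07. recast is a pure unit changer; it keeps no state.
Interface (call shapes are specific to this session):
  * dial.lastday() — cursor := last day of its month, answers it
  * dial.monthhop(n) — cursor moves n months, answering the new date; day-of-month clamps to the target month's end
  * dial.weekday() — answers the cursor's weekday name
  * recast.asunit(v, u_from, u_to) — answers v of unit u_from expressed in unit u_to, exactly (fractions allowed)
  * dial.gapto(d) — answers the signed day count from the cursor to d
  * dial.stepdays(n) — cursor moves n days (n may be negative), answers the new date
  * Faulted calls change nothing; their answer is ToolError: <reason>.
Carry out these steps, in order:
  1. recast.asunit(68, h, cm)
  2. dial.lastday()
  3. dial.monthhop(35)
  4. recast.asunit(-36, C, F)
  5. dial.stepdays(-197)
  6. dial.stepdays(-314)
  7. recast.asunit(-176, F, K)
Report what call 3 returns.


! asunit(68, h, cm) ~> ToolError: incompatible units
! lastday() ~> 2115-10-31
! monthhop(35) ~> 2118-09-30
! asunit(-36, C, F) ~> -164/5
! stepdays(-197) ~> 2118-03-17
! stepdays(-314) ~> 2117-05-07
! asunit(-176, F, K) ~> 28367/180

Answer: 2118-09-30


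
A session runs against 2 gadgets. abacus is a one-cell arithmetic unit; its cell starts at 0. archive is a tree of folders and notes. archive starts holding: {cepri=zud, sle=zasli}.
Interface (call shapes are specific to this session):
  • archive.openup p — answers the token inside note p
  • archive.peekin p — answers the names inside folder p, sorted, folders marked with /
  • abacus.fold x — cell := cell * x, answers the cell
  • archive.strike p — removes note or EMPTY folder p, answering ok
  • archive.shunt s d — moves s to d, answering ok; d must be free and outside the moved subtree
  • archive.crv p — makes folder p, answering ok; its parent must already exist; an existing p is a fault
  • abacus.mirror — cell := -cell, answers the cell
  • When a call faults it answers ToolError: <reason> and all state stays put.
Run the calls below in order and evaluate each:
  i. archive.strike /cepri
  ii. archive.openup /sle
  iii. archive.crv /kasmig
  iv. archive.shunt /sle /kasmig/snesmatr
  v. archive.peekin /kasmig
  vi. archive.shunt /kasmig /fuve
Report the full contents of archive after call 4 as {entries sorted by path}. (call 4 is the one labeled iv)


Step: archive.strike[/cepri]
Result: ok
Step: archive.openup[/sle]
Result: zasli
Step: archive.crv[/kasmig]
Result: ok
Step: archive.shunt[/sle; /kasmig/snesmatr]
Result: ok
Step: archive.peekin[/kasmig]
Result: [snesmatr]
Step: archive.shunt[/kasmig; /fuve]
Result: ok

Answer: {kasmig/, kasmig/snesmatr=zasli}


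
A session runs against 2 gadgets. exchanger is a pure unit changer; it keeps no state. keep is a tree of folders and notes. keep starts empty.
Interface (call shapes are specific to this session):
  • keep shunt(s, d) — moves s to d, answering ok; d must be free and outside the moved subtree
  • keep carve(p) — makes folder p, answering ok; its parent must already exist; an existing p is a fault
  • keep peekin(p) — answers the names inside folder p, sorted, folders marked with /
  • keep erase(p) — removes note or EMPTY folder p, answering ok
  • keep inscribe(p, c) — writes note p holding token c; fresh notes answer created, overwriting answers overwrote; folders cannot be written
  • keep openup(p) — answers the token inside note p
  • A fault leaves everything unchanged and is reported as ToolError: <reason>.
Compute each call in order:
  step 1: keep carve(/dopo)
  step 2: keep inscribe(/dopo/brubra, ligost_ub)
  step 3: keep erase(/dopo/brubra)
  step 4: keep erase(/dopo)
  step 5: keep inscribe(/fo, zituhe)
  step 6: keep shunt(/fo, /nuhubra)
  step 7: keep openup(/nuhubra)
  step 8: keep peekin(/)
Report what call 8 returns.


-> keep carve(/dopo)
<- ok
-> keep inscribe(/dopo/brubra, ligost_ub)
<- created
-> keep erase(/dopo/brubra)
<- ok
-> keep erase(/dopo)
<- ok
-> keep inscribe(/fo, zituhe)
<- created
-> keep shunt(/fo, /nuhubra)
<- ok
-> keep openup(/nuhubra)
<- zituhe
-> keep peekin(/)
<- [nuhubra]

Answer: [nuhubra]


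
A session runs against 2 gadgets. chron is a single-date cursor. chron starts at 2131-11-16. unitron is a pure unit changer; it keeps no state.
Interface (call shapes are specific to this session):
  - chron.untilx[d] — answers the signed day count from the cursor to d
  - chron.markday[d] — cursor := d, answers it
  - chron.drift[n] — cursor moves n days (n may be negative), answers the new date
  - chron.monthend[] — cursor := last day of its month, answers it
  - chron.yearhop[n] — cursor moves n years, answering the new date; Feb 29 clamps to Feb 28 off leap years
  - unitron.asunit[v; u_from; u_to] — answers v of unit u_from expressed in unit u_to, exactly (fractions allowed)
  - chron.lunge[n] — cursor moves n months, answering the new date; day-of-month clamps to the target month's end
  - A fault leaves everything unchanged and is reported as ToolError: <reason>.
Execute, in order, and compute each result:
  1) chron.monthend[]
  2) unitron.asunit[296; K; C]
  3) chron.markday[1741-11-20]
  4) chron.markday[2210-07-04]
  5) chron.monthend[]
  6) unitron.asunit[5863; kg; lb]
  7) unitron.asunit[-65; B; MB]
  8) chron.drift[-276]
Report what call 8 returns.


==> chron.monthend()
<== 2131-11-30
==> unitron.asunit(296, K, C)
<== 457/20
==> chron.markday(1741-11-20)
<== 1741-11-20
==> chron.markday(2210-07-04)
<== 2210-07-04
==> chron.monthend()
<== 2210-07-31
==> unitron.asunit(5863, kg, lb)
<== 53300000000/4123567
==> unitron.asunit(-65, B, MB)
<== -13/200000
==> chron.drift(-276)
<== 2209-10-28

Answer: 2209-10-28


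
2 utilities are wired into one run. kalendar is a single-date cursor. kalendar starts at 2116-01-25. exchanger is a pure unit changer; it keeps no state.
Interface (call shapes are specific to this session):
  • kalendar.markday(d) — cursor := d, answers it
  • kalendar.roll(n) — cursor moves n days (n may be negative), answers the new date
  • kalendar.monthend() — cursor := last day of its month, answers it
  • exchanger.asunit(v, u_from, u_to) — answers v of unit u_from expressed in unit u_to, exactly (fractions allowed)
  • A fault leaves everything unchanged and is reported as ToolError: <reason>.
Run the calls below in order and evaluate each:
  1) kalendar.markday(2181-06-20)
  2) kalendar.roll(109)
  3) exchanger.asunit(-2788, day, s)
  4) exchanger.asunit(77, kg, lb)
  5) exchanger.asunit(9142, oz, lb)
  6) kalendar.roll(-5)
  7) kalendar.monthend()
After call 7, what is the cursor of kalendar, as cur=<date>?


Answer: cur=2181-10-31

Derivation:
Do: kalendar.markday[d=2181-06-20]
See: 2181-06-20
Do: kalendar.roll[n=109]
See: 2181-10-07
Do: exchanger.asunit[v=-2788; u_from=day; u_to=s]
See: -240883200
Do: exchanger.asunit[v=77; u_from=kg; u_to=lb]
See: 100000000/589081
Do: exchanger.asunit[v=9142; u_from=oz; u_to=lb]
See: 4571/8
Do: kalendar.roll[n=-5]
See: 2181-10-02
Do: kalendar.monthend[]
See: 2181-10-31


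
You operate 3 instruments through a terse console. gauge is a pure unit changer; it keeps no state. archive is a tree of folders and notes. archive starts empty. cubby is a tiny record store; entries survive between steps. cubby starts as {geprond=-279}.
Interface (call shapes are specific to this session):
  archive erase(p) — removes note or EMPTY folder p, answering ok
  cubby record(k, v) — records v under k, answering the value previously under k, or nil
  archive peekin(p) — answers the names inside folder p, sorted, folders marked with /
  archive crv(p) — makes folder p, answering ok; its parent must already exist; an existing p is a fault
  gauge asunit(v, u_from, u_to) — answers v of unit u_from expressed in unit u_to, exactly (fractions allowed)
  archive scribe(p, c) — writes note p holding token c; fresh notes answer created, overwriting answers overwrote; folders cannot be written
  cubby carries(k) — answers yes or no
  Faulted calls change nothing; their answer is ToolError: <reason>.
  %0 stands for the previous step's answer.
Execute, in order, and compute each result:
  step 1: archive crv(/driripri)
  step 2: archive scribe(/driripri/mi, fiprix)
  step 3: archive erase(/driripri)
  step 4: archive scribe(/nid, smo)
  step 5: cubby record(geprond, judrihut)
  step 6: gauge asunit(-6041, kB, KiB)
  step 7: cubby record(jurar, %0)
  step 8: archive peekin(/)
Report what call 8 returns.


>> archive crv(p='/driripri')
<< ok
>> archive scribe(p='/driripri/mi', c='fiprix')
<< created
>> archive erase(p='/driripri')
<< ToolError: not empty
>> archive scribe(p='/nid', c='smo')
<< created
>> cubby record(k='geprond', v='judrihut')
<< -279
>> gauge asunit(v='-6041', u_from='kB', u_to='KiB')
<< -755125/128
>> cubby record(k='jurar', v='%0')
<< nil
>> archive peekin(p='/')
<< [driripri/, nid]

Answer: [driripri/, nid]


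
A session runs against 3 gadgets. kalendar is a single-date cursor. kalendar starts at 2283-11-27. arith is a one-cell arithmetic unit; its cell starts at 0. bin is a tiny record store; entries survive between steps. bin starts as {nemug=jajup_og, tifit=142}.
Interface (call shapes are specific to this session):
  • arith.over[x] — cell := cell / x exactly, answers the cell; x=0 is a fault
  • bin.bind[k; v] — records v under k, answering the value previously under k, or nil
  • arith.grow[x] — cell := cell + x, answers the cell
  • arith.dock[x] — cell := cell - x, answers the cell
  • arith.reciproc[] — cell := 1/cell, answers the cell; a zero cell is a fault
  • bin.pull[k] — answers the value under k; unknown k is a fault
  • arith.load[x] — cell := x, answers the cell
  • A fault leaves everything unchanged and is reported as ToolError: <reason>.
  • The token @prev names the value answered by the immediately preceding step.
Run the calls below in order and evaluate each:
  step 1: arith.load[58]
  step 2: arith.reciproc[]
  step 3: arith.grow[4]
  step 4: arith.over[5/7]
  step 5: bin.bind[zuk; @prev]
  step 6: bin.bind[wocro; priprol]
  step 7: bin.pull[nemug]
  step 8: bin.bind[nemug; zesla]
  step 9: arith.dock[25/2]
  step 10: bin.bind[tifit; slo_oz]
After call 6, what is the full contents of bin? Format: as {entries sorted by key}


I run arith.load with x: 58: 58.
I run arith.reciproc, and see 1/58.
Calling arith.grow with x: 4, and observe 233/58.
Then arith.over with x: 5/7, yielding 1631/290.
I run bin.bind with k: zuk, v: @prev, giving nil.
Next I call bin.bind with k: wocro, v: priprol, which returns nil.
Invoking bin.pull with k: nemug, and observe jajup_og.
I call bin.bind with k: nemug, v: zesla, and see jajup_og.
I call arith.dock with x: 25/2, and see -997/145.
Now I run bin.bind with k: tifit, v: slo_oz, and see 142.

Answer: {nemug=jajup_og, tifit=142, wocro=priprol, zuk=1631/290}


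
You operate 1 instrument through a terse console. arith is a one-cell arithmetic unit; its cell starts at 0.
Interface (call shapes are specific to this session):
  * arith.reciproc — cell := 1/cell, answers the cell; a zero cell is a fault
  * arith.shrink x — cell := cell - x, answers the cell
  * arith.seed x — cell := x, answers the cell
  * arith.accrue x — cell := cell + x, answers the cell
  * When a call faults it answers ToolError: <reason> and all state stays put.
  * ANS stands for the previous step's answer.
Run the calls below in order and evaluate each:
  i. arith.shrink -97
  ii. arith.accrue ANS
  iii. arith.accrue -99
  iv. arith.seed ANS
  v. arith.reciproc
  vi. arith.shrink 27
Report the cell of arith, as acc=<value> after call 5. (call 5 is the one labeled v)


Answer: acc=1/95

Derivation:
-- 1. arith.shrink(-97) == 97
-- 2. arith.accrue(ANS) == 194
-- 3. arith.accrue(-99) == 95
-- 4. arith.seed(ANS) == 95
-- 5. arith.reciproc() == 1/95
-- 6. arith.shrink(27) == -2564/95


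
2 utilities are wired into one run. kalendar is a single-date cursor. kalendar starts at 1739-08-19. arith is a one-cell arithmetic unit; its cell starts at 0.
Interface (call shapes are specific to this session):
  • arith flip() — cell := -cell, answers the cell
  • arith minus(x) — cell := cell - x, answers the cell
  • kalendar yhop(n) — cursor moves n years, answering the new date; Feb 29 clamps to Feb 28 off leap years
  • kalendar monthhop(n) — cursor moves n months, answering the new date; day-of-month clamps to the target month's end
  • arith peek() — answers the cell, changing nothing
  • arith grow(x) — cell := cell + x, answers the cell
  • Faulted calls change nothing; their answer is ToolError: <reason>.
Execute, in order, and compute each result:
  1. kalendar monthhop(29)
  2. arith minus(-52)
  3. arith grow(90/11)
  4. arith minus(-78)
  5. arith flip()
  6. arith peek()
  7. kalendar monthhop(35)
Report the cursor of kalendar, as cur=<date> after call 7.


Answer: cur=1744-12-19

Derivation:
→ kalendar monthhop(n=29)
← 1742-01-19
→ arith minus(x=-52)
← 52
→ arith grow(x=90/11)
← 662/11
→ arith minus(x=-78)
← 1520/11
→ arith flip()
← -1520/11
→ arith peek()
← -1520/11
→ kalendar monthhop(n=35)
← 1744-12-19


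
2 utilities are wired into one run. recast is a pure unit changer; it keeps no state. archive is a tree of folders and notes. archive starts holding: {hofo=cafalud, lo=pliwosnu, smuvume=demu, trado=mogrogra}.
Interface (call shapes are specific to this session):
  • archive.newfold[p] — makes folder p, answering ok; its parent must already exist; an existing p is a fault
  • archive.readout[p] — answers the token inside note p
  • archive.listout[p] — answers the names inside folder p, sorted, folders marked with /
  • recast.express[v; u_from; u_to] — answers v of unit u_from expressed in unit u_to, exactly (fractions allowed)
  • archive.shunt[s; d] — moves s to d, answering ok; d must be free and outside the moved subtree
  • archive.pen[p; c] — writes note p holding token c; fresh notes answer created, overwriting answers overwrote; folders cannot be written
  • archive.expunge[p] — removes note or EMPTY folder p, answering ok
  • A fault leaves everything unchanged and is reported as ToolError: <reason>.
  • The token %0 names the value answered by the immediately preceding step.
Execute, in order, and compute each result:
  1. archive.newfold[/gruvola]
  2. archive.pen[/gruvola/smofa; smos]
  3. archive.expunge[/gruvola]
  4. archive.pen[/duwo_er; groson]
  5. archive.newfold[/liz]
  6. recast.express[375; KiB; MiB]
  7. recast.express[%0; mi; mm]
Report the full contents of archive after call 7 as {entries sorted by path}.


Answer: {duwo_er=groson, gruvola/, gruvola/smofa=smos, hofo=cafalud, liz/, lo=pliwosnu, smuvume=demu, trado=mogrogra}

Derivation:
==> archive.newfold(p: /gruvola)
<== ok
==> archive.pen(p: /gruvola/smofa, c: smos)
<== created
==> archive.expunge(p: /gruvola)
<== ToolError: not empty
==> archive.pen(p: /duwo_er, c: groson)
<== created
==> archive.newfold(p: /liz)
<== ok
==> recast.express(v: 375, u_from: KiB, u_to: MiB)
<== 375/1024
==> recast.express(v: %0, u_from: mi, u_to: mm)
<== 4714875/8


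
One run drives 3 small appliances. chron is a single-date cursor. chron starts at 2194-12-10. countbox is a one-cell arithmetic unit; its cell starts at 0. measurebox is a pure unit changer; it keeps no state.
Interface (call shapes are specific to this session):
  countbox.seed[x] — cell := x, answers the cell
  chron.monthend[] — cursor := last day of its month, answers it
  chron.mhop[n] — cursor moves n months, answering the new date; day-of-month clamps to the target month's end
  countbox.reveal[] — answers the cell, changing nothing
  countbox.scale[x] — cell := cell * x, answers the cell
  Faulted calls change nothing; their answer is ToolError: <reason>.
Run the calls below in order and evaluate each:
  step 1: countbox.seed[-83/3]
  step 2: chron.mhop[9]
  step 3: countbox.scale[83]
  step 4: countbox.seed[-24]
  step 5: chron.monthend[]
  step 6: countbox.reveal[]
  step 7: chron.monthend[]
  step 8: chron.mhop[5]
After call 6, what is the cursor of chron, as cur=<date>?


Answer: cur=2195-09-30

Derivation:
% countbox.seed x='-83/3'
  -83/3
% chron.mhop n='9'
  2195-09-10
% countbox.scale x='83'
  -6889/3
% countbox.seed x='-24'
  -24
% chron.monthend
  2195-09-30
% countbox.reveal
  -24
% chron.monthend
  2195-09-30
% chron.mhop n='5'
  2196-02-29


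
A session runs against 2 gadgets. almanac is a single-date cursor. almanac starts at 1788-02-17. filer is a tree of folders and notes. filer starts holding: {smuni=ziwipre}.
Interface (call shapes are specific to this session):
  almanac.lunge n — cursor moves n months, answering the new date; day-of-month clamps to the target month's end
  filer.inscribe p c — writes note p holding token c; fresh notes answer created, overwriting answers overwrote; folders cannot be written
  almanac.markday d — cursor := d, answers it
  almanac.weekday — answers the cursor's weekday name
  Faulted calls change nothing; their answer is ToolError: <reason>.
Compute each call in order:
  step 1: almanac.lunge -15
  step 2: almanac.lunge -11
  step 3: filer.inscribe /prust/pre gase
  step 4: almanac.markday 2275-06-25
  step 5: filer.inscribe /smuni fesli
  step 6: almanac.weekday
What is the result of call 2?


>>> almanac.lunge -15
:: 1786-11-17
>>> almanac.lunge -11
:: 1785-12-17
>>> filer.inscribe /prust/pre gase
:: ToolError: no parent
>>> almanac.markday 2275-06-25
:: 2275-06-25
>>> filer.inscribe /smuni fesli
:: overwrote
>>> almanac.weekday
:: Friday

Answer: 1785-12-17


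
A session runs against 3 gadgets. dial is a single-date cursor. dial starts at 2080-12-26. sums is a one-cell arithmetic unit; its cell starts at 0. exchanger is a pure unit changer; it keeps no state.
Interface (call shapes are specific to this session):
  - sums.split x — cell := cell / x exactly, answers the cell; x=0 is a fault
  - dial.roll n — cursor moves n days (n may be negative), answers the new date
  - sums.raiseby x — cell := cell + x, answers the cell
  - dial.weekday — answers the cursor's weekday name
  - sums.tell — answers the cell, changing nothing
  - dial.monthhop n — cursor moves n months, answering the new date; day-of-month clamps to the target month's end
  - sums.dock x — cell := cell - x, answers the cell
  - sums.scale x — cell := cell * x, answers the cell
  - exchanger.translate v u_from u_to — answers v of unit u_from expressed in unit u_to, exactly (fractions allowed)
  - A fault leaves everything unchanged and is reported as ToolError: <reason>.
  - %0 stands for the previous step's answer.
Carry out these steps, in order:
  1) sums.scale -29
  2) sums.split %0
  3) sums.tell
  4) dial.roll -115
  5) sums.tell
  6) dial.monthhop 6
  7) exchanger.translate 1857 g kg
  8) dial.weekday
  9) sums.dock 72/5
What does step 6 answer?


Answer: 2081-03-02

Derivation:
// sums.scale(x: -29) : 0
// sums.split(x: %0) : ToolError: division by zero
// sums.tell() : 0
// dial.roll(n: -115) : 2080-09-02
// sums.tell() : 0
// dial.monthhop(n: 6) : 2081-03-02
// exchanger.translate(v: 1857, u_from: g, u_to: kg) : 1857/1000
// dial.weekday() : Sunday
// sums.dock(x: 72/5) : -72/5


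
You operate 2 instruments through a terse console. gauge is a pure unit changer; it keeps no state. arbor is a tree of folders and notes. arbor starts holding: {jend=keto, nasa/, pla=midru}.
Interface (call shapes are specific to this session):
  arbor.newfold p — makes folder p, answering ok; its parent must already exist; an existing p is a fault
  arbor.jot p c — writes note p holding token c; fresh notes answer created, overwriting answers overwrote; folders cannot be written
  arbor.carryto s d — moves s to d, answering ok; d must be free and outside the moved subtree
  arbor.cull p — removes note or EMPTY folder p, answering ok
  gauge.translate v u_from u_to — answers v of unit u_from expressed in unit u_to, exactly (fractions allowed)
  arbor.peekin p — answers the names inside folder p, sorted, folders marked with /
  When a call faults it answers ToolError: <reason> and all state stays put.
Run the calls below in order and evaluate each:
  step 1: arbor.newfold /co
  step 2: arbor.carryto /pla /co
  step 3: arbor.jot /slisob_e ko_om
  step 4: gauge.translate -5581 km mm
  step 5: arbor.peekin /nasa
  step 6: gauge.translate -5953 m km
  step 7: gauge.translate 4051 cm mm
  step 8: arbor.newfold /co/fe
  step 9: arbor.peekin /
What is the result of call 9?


% arbor.newfold p=/co
= ok
% arbor.carryto s=/pla d=/co
= ToolError: exists
% arbor.jot p=/slisob_e c=ko_om
= created
% gauge.translate v=-5581 u_from=km u_to=mm
= -5581000000
% arbor.peekin p=/nasa
= []
% gauge.translate v=-5953 u_from=m u_to=km
= -5953/1000
% gauge.translate v=4051 u_from=cm u_to=mm
= 40510
% arbor.newfold p=/co/fe
= ok
% arbor.peekin p=/
= [co/, jend, nasa/, pla, slisob_e]

Answer: [co/, jend, nasa/, pla, slisob_e]


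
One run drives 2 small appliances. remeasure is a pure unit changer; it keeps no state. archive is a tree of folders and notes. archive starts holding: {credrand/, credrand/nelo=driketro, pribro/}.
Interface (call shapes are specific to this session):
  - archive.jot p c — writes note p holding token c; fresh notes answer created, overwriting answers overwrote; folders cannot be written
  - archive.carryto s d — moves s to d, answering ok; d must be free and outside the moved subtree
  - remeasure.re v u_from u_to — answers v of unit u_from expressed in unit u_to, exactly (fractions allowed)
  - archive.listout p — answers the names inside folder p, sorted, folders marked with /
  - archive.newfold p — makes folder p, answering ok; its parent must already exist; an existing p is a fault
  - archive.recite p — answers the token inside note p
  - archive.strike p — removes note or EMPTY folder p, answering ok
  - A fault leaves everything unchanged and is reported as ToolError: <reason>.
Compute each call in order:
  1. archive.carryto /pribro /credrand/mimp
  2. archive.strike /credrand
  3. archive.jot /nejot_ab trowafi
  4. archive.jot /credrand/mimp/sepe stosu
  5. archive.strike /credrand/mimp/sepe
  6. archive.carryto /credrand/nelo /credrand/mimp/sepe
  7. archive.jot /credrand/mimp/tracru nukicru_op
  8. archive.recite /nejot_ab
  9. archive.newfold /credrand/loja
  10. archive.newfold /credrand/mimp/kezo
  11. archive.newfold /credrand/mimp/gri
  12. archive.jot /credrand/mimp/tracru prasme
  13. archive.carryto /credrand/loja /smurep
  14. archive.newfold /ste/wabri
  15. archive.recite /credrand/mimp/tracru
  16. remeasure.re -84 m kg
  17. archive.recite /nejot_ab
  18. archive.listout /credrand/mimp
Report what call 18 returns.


I invoke archive.carryto passing s: /pribro, d: /credrand/mimp, and get ok.
Then archive.strike passing p: /credrand, and get ToolError: not empty.
I try archive.jot passing p: /nejot_ab, c: trowafi, which returns created.
I run archive.jot passing p: /credrand/mimp/sepe, c: stosu, and see created.
I invoke archive.strike passing p: /credrand/mimp/sepe, which returns ok.
Using archive.carryto passing s: /credrand/nelo, d: /credrand/mimp/sepe, → ok.
Using archive.jot passing p: /credrand/mimp/tracru, c: nukicru_op, which returns created.
Now I run archive.recite passing p: /nejot_ab, → trowafi.
I use archive.newfold passing p: /credrand/loja, and observe ok.
Next I call archive.newfold passing p: /credrand/mimp/kezo: ok.
Next I call archive.newfold passing p: /credrand/mimp/gri, yielding ok.
Next I call archive.jot passing p: /credrand/mimp/tracru, c: prasme: overwrote.
I call archive.carryto passing s: /credrand/loja, d: /smurep, yielding ok.
I invoke archive.newfold passing p: /ste/wabri, and observe ToolError: no parent.
Invoking archive.recite passing p: /credrand/mimp/tracru: prasme.
Invoking remeasure.re passing v: -84, u_from: m, u_to: kg, and get ToolError: incompatible units.
Then archive.recite passing p: /nejot_ab, and get trowafi.
Using archive.listout passing p: /credrand/mimp, yielding [gri/, kezo/, sepe, tracru].

Answer: [gri/, kezo/, sepe, tracru]


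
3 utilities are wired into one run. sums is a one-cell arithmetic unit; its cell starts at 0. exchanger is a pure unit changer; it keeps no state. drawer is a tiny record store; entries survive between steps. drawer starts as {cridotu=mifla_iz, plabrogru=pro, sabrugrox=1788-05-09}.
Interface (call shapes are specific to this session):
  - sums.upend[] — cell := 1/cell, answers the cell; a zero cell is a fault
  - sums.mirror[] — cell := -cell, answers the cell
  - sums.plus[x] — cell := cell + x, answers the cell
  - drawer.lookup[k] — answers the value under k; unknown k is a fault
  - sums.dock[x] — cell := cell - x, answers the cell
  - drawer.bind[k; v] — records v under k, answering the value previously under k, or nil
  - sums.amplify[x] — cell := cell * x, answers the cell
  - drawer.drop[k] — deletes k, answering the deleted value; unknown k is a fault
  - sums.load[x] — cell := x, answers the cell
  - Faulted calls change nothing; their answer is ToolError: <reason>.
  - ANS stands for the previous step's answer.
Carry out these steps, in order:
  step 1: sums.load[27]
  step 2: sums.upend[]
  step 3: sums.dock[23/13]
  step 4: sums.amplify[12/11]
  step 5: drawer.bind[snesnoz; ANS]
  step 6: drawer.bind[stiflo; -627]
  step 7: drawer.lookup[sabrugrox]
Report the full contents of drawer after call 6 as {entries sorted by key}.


Answer: {cridotu=mifla_iz, plabrogru=pro, sabrugrox=1788-05-09, snesnoz=-2432/1287, stiflo=-627}

Derivation:
// sums.load(x→27) -> 27
// sums.upend() -> 1/27
// sums.dock(x→23/13) -> -608/351
// sums.amplify(x→12/11) -> -2432/1287
// drawer.bind(k→snesnoz, v→ANS) -> nil
// drawer.bind(k→stiflo, v→-627) -> nil
// drawer.lookup(k→sabrugrox) -> 1788-05-09


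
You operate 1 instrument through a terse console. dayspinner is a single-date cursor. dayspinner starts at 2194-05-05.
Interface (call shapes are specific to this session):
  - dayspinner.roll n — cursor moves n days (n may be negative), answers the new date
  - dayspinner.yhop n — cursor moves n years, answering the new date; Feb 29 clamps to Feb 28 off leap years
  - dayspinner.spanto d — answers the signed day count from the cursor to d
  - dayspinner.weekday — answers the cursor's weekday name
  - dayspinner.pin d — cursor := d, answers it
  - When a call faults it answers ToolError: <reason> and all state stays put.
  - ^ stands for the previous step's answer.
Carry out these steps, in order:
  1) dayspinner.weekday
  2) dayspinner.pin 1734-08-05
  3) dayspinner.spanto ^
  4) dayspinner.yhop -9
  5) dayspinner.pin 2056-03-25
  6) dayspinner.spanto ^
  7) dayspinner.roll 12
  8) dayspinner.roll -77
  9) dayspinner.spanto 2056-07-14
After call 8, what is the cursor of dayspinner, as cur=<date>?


>> weekday()
<< Monday
>> pin(1734-08-05)
<< 1734-08-05
>> spanto(^)
<< 0
>> yhop(-9)
<< 1725-08-05
>> pin(2056-03-25)
<< 2056-03-25
>> spanto(^)
<< 0
>> roll(12)
<< 2056-04-06
>> roll(-77)
<< 2056-01-20
>> spanto(2056-07-14)
<< 176

Answer: cur=2056-01-20


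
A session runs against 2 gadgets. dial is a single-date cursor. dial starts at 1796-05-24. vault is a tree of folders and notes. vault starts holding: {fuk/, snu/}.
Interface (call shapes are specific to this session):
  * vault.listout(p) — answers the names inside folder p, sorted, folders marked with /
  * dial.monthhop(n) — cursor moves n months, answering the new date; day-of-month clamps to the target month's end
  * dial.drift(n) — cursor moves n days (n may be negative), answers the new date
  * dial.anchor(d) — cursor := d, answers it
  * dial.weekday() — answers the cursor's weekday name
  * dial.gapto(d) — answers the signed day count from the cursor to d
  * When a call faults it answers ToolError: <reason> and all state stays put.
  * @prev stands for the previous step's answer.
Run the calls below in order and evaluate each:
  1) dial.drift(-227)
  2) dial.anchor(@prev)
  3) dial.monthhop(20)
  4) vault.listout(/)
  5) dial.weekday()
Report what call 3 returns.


CALL dial.drift[n: -227]
RET  1795-10-10
CALL dial.anchor[d: @prev]
RET  1795-10-10
CALL dial.monthhop[n: 20]
RET  1797-06-10
CALL vault.listout[p: /]
RET  [fuk/, snu/]
CALL dial.weekday[]
RET  Saturday

Answer: 1797-06-10


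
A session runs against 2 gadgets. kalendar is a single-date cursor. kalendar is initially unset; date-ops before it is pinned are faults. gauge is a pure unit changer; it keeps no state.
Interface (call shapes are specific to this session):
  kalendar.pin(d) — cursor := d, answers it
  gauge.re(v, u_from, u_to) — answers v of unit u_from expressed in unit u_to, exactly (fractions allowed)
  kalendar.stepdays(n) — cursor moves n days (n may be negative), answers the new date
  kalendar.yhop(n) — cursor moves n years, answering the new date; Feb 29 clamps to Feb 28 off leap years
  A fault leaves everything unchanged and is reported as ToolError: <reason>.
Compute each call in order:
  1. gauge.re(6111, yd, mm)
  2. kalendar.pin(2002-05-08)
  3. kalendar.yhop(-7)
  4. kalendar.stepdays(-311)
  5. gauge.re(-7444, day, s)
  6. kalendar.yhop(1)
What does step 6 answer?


-> re(6111, yd, mm)
<- 27939492/5
-> pin(2002-05-08)
<- 2002-05-08
-> yhop(-7)
<- 1995-05-08
-> stepdays(-311)
<- 1994-07-01
-> re(-7444, day, s)
<- -643161600
-> yhop(1)
<- 1995-07-01

Answer: 1995-07-01


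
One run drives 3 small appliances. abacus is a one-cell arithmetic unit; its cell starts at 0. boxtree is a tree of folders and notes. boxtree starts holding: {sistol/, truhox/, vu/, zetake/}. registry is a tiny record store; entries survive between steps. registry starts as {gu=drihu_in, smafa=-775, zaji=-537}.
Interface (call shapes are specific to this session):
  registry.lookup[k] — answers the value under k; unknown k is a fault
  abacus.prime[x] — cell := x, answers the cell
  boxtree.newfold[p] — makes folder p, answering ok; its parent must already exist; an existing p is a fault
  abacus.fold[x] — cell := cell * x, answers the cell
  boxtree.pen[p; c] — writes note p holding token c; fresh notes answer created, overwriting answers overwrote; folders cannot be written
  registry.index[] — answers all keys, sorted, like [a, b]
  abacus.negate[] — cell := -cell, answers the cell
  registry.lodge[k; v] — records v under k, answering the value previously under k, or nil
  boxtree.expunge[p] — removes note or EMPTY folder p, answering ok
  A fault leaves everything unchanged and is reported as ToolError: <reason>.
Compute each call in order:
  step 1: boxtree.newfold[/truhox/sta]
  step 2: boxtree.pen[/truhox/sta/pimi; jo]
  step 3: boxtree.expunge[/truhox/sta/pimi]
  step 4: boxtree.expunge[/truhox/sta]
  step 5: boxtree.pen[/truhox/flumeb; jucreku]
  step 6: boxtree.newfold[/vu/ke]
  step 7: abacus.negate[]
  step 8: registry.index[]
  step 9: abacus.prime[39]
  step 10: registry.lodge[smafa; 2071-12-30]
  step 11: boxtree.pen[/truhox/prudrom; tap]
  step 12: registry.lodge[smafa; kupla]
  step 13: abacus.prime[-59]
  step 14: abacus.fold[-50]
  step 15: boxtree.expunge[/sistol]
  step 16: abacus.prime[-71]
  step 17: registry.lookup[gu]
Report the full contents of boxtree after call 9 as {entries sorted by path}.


Act: newfold[p='/truhox/sta']
Obs: ok
Act: pen[p='/truhox/sta/pimi'; c='jo']
Obs: created
Act: expunge[p='/truhox/sta/pimi']
Obs: ok
Act: expunge[p='/truhox/sta']
Obs: ok
Act: pen[p='/truhox/flumeb'; c='jucreku']
Obs: created
Act: newfold[p='/vu/ke']
Obs: ok
Act: negate[]
Obs: 0
Act: index[]
Obs: [gu, smafa, zaji]
Act: prime[x='39']
Obs: 39
Act: lodge[k='smafa'; v='2071-12-30']
Obs: -775
Act: pen[p='/truhox/prudrom'; c='tap']
Obs: created
Act: lodge[k='smafa'; v='kupla']
Obs: 2071-12-30
Act: prime[x='-59']
Obs: -59
Act: fold[x='-50']
Obs: 2950
Act: expunge[p='/sistol']
Obs: ok
Act: prime[x='-71']
Obs: -71
Act: lookup[k='gu']
Obs: drihu_in

Answer: {sistol/, truhox/, truhox/flumeb=jucreku, vu/, vu/ke/, zetake/}


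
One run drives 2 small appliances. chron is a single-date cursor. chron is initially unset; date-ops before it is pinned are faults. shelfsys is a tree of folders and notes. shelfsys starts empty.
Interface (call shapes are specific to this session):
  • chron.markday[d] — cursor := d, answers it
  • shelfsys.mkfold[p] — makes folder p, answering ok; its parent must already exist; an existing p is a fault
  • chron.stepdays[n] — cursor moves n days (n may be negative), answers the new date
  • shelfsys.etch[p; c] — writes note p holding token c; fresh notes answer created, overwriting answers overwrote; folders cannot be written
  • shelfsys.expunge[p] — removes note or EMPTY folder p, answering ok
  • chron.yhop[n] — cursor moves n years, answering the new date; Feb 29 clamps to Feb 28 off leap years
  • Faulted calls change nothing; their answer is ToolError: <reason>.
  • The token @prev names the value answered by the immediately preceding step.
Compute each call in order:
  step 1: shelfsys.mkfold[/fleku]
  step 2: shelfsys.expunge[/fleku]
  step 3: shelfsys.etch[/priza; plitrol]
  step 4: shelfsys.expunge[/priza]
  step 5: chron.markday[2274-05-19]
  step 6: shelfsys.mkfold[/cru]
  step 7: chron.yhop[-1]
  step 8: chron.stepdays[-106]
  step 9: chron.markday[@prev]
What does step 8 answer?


Act: shelfsys.mkfold[p→/fleku]
Obs: ok
Act: shelfsys.expunge[p→/fleku]
Obs: ok
Act: shelfsys.etch[p→/priza; c→plitrol]
Obs: created
Act: shelfsys.expunge[p→/priza]
Obs: ok
Act: chron.markday[d→2274-05-19]
Obs: 2274-05-19
Act: shelfsys.mkfold[p→/cru]
Obs: ok
Act: chron.yhop[n→-1]
Obs: 2273-05-19
Act: chron.stepdays[n→-106]
Obs: 2273-02-02
Act: chron.markday[d→@prev]
Obs: 2273-02-02

Answer: 2273-02-02


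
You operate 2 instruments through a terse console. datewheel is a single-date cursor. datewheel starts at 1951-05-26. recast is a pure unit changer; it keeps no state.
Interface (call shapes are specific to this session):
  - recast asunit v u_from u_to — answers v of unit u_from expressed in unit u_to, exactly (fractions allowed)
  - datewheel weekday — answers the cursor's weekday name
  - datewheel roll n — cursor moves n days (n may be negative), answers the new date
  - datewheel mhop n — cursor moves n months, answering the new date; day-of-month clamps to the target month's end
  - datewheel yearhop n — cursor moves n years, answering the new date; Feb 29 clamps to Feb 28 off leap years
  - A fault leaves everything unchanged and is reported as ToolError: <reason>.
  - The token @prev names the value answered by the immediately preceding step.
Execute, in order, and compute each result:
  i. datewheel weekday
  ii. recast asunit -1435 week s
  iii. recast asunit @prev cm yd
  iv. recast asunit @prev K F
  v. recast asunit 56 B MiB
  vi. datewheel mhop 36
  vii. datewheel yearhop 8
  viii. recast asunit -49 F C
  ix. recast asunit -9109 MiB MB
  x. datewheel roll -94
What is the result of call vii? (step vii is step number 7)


[in] datewheel weekday
  Saturday
[in] recast asunit -1435 week s
  -867888000
[in] recast asunit @prev cm yd
  -1205400000/127
[in] recast asunit @prev K F
  -216977837809/12700
[in] recast asunit 56 B MiB
  7/131072
[in] datewheel mhop 36
  1954-05-26
[in] datewheel yearhop 8
  1962-05-26
[in] recast asunit -49 F C
  -45
[in] recast asunit -9109 MiB MB
  -149241856/15625
[in] datewheel roll -94
  1962-02-21

Answer: 1962-05-26
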